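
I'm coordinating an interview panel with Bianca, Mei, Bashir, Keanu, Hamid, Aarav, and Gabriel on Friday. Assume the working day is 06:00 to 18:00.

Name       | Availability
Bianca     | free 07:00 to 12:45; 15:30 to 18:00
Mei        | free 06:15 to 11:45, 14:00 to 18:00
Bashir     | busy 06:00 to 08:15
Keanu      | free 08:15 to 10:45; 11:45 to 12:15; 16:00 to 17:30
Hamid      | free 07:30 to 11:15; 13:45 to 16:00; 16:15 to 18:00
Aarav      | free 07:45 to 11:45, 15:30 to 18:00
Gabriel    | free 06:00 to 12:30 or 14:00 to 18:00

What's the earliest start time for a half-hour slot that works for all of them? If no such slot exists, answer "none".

Bianca free: 07:00-12:45, 15:30-18:00.
Mei free: 06:15-11:45, 14:00-18:00.
Bashir free: 08:15-18:00 (invert busy blocks within the working day).
Keanu free: 08:15-10:45, 11:45-12:15, 16:00-17:30.
Hamid free: 07:30-11:15, 13:45-16:00, 16:15-18:00.
Aarav free: 07:45-11:45, 15:30-18:00.
Gabriel free: 06:00-12:30, 14:00-18:00.
Bianca ∩ Mei: 07:00-11:45, 15:30-18:00.
Bianca ∩ Mei ∩ Bashir: 08:15-11:45, 15:30-18:00.
Bianca ∩ Mei ∩ Bashir ∩ Keanu: 08:15-10:45, 16:00-17:30.
Bianca ∩ Mei ∩ Bashir ∩ Keanu ∩ Hamid: 08:15-10:45, 16:15-17:30.
Bianca ∩ Mei ∩ Bashir ∩ Keanu ∩ Hamid ∩ Aarav: 08:15-10:45, 16:15-17:30.
Bianca ∩ Mei ∩ Bashir ∩ Keanu ∩ Hamid ∩ Aarav ∩ Gabriel: 08:15-10:45, 16:15-17:30.
So the common availability across everyone is 08:15-10:45, 16:15-17:30.
The first common window of at least 30 minutes is 08:15-10:45, so the earliest start is 08:15.

08:15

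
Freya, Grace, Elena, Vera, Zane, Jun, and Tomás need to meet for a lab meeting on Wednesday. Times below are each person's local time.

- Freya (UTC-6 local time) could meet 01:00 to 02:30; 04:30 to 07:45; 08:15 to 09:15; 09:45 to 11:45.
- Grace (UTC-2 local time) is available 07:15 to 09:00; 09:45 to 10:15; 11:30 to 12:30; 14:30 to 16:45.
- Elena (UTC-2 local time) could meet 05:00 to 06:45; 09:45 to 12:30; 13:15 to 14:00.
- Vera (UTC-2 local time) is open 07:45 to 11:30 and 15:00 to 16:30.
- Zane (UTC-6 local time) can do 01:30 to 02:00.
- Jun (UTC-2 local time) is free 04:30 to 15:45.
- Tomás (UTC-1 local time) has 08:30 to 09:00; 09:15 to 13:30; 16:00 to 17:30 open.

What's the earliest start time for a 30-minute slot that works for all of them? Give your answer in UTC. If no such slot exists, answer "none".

Freya in UTC: 07:00-08:30, 10:30-13:45, 14:15-15:15, 15:45-17:45 (add 6h to convert from UTC-6).
Grace in UTC: 09:15-11:00, 11:45-12:15, 13:30-14:30, 16:30-18:45 (add 2h to convert from UTC-2).
Elena in UTC: 07:00-08:45, 11:45-14:30, 15:15-16:00 (add 2h to convert from UTC-2).
Vera in UTC: 09:45-13:30, 17:00-18:30 (add 2h to convert from UTC-2).
Zane in UTC: 07:30-08:00 (add 6h to convert from UTC-6).
Jun in UTC: 06:30-17:45 (add 2h to convert from UTC-2).
Tomás in UTC: 09:30-10:00, 10:15-14:30, 17:00-18:30 (add 1h to convert from UTC-1).
Freya ∩ Grace: 10:30-11:00, 11:45-12:15, 13:30-13:45, 14:15-14:30, 16:30-17:45.
Freya ∩ Grace ∩ Elena: 11:45-12:15, 13:30-13:45, 14:15-14:30.
Freya ∩ Grace ∩ Elena ∩ Vera: 11:45-12:15.
Freya ∩ Grace ∩ Elena ∩ Vera ∩ Zane: ∅.
Freya ∩ Grace ∩ Elena ∩ Vera ∩ Zane ∩ Jun: ∅.
Freya ∩ Grace ∩ Elena ∩ Vera ∩ Zane ∩ Jun ∩ Tomás: ∅.
There is no time when everyone is free.
No common window is at least 30 minutes long.

none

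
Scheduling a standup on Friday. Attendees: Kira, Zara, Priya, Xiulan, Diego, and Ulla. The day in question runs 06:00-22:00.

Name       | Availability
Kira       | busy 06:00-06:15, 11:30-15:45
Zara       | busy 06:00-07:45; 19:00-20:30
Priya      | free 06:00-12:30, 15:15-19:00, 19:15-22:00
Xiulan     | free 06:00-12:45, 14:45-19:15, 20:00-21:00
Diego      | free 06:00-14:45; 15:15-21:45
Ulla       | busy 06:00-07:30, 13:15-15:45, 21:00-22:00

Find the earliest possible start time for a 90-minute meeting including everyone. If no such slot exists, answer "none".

07:45

Kira free: 06:15-11:30, 15:45-22:00 (invert busy blocks within the working day).
Zara free: 07:45-19:00, 20:30-22:00 (invert busy blocks within the working day).
Priya free: 06:00-12:30, 15:15-19:00, 19:15-22:00.
Xiulan free: 06:00-12:45, 14:45-19:15, 20:00-21:00.
Diego free: 06:00-14:45, 15:15-21:45.
Ulla free: 07:30-13:15, 15:45-21:00 (invert busy blocks within the working day).
Kira ∩ Zara: 07:45-11:30, 15:45-19:00, 20:30-22:00.
Kira ∩ Zara ∩ Priya: 07:45-11:30, 15:45-19:00, 20:30-22:00.
Kira ∩ Zara ∩ Priya ∩ Xiulan: 07:45-11:30, 15:45-19:00, 20:30-21:00.
Kira ∩ Zara ∩ Priya ∩ Xiulan ∩ Diego: 07:45-11:30, 15:45-19:00, 20:30-21:00.
Kira ∩ Zara ∩ Priya ∩ Xiulan ∩ Diego ∩ Ulla: 07:45-11:30, 15:45-19:00, 20:30-21:00.
So the common availability across everyone is 07:45-11:30, 15:45-19:00, 20:30-21:00.
The first common window of at least 90 minutes is 07:45-11:30, so the earliest start is 07:45.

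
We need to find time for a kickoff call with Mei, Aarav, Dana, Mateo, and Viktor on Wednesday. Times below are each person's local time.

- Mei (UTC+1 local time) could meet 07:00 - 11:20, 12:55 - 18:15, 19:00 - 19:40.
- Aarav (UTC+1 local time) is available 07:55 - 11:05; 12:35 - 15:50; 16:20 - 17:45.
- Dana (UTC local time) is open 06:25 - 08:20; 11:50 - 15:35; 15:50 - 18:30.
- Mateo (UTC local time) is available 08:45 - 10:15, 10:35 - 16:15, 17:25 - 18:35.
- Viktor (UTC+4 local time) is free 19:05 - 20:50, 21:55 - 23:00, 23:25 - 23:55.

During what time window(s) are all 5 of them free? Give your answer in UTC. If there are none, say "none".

Mei in UTC: 06:00-10:20, 11:55-17:15, 18:00-18:40 (subtract 1h to convert from UTC+1).
Aarav in UTC: 06:55-10:05, 11:35-14:50, 15:20-16:45 (subtract 1h to convert from UTC+1).
Dana in UTC: 06:25-08:20, 11:50-15:35, 15:50-18:30.
Mateo in UTC: 08:45-10:15, 10:35-16:15, 17:25-18:35.
Viktor in UTC: 15:05-16:50, 17:55-19:00, 19:25-19:55 (subtract 4h to convert from UTC+4).
Mei ∩ Aarav: 06:55-10:05, 11:55-14:50, 15:20-16:45.
Mei ∩ Aarav ∩ Dana: 06:55-08:20, 11:55-14:50, 15:20-15:35, 15:50-16:45.
Mei ∩ Aarav ∩ Dana ∩ Mateo: 11:55-14:50, 15:20-15:35, 15:50-16:15.
Mei ∩ Aarav ∩ Dana ∩ Mateo ∩ Viktor: 15:20-15:35, 15:50-16:15.

15:20-15:35, 15:50-16:15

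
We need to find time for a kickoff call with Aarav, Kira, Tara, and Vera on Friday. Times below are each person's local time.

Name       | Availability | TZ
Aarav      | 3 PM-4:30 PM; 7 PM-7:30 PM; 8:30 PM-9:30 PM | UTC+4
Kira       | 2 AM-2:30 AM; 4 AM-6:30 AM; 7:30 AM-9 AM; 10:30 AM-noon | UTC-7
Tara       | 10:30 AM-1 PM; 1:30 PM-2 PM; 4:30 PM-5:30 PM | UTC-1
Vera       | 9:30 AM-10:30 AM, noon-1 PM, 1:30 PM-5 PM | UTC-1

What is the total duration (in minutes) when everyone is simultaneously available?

0

Aarav in UTC: 11:00-12:30, 15:00-15:30, 16:30-17:30 (subtract 4h to convert from UTC+4).
Kira in UTC: 09:00-09:30, 11:00-13:30, 14:30-16:00, 17:30-19:00 (add 7h to convert from UTC-7).
Tara in UTC: 11:30-14:00, 14:30-15:00, 17:30-18:30 (add 1h to convert from UTC-1).
Vera in UTC: 10:30-11:30, 13:00-14:00, 14:30-18:00 (add 1h to convert from UTC-1).
Aarav ∩ Kira: 11:00-12:30, 15:00-15:30.
Aarav ∩ Kira ∩ Tara: 11:30-12:30.
Aarav ∩ Kira ∩ Tara ∩ Vera: ∅.
There is no time when everyone is free.
There is no common window, so the total is 0 minutes.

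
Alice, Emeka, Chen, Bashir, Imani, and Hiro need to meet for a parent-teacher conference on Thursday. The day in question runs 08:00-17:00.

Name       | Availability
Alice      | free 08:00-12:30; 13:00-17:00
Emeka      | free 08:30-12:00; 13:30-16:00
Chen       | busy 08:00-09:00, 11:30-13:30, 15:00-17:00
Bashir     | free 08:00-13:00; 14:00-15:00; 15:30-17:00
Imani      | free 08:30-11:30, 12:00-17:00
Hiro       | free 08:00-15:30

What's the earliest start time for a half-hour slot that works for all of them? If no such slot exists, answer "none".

09:00

Alice free: 08:00-12:30, 13:00-17:00.
Emeka free: 08:30-12:00, 13:30-16:00.
Chen free: 09:00-11:30, 13:30-15:00 (invert busy blocks within the working day).
Bashir free: 08:00-13:00, 14:00-15:00, 15:30-17:00.
Imani free: 08:30-11:30, 12:00-17:00.
Hiro free: 08:00-15:30.
Alice ∩ Emeka: 08:30-12:00, 13:30-16:00.
Alice ∩ Emeka ∩ Chen: 09:00-11:30, 13:30-15:00.
Alice ∩ Emeka ∩ Chen ∩ Bashir: 09:00-11:30, 14:00-15:00.
Alice ∩ Emeka ∩ Chen ∩ Bashir ∩ Imani: 09:00-11:30, 14:00-15:00.
Alice ∩ Emeka ∩ Chen ∩ Bashir ∩ Imani ∩ Hiro: 09:00-11:30, 14:00-15:00.
So the common availability across everyone is 09:00-11:30, 14:00-15:00.
The first common window of at least 30 minutes is 09:00-11:30, so the earliest start is 09:00.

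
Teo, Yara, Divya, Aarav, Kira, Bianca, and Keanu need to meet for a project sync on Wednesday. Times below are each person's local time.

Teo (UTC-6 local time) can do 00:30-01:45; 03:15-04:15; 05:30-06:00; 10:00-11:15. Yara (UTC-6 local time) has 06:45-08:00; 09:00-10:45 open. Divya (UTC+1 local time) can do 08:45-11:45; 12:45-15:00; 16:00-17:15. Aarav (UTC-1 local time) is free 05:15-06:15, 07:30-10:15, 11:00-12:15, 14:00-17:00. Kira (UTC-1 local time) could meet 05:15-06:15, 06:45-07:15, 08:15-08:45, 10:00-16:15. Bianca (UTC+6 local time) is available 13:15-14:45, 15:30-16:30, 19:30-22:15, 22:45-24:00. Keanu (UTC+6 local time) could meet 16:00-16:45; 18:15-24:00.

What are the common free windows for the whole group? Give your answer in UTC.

Teo in UTC: 06:30-07:45, 09:15-10:15, 11:30-12:00, 16:00-17:15 (add 6h to convert from UTC-6).
Yara in UTC: 12:45-14:00, 15:00-16:45 (add 6h to convert from UTC-6).
Divya in UTC: 07:45-10:45, 11:45-14:00, 15:00-16:15 (subtract 1h to convert from UTC+1).
Aarav in UTC: 06:15-07:15, 08:30-11:15, 12:00-13:15, 15:00-18:00 (add 1h to convert from UTC-1).
Kira in UTC: 06:15-07:15, 07:45-08:15, 09:15-09:45, 11:00-17:15 (add 1h to convert from UTC-1).
Bianca in UTC: 07:15-08:45, 09:30-10:30, 13:30-16:15, 16:45-18:00 (subtract 6h to convert from UTC+6).
Keanu in UTC: 10:00-10:45, 12:15-18:00 (subtract 6h to convert from UTC+6).
Teo ∩ Yara: 16:00-16:45.
Teo ∩ Yara ∩ Divya: 16:00-16:15.
Teo ∩ Yara ∩ Divya ∩ Aarav: 16:00-16:15.
Teo ∩ Yara ∩ Divya ∩ Aarav ∩ Kira: 16:00-16:15.
Teo ∩ Yara ∩ Divya ∩ Aarav ∩ Kira ∩ Bianca: 16:00-16:15.
Teo ∩ Yara ∩ Divya ∩ Aarav ∩ Kira ∩ Bianca ∩ Keanu: 16:00-16:15.
So the common availability across everyone is 16:00-16:15.

16:00-16:15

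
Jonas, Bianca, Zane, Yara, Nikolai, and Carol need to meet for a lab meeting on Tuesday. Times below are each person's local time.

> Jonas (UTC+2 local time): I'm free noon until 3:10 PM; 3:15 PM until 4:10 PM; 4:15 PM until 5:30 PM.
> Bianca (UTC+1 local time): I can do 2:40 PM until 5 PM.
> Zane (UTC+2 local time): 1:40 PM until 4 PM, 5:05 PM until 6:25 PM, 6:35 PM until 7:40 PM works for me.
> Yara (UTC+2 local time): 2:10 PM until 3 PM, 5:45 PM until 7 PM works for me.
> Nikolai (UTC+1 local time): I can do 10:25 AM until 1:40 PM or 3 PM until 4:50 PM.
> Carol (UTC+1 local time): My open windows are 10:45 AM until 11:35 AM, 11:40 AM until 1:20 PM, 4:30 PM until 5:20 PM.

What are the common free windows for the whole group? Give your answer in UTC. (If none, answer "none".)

Jonas in UTC: 10:00-13:10, 13:15-14:10, 14:15-15:30 (subtract 2h to convert from UTC+2).
Bianca in UTC: 13:40-16:00 (subtract 1h to convert from UTC+1).
Zane in UTC: 11:40-14:00, 15:05-16:25, 16:35-17:40 (subtract 2h to convert from UTC+2).
Yara in UTC: 12:10-13:00, 15:45-17:00 (subtract 2h to convert from UTC+2).
Nikolai in UTC: 09:25-12:40, 14:00-15:50 (subtract 1h to convert from UTC+1).
Carol in UTC: 09:45-10:35, 10:40-12:20, 15:30-16:20 (subtract 1h to convert from UTC+1).
Jonas ∩ Bianca: 13:40-14:10, 14:15-15:30.
Jonas ∩ Bianca ∩ Zane: 13:40-14:00, 15:05-15:30.
Jonas ∩ Bianca ∩ Zane ∩ Yara: ∅.
Jonas ∩ Bianca ∩ Zane ∩ Yara ∩ Nikolai: ∅.
Jonas ∩ Bianca ∩ Zane ∩ Yara ∩ Nikolai ∩ Carol: ∅.
There is no time when everyone is free.

none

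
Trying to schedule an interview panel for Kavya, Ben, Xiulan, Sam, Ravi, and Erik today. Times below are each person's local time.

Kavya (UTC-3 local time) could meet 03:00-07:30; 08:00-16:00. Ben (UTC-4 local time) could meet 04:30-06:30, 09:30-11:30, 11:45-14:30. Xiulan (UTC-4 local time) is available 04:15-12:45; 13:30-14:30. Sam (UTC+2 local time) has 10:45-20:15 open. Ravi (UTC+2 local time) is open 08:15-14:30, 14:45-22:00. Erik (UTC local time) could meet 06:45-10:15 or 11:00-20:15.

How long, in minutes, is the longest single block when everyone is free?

Kavya in UTC: 06:00-10:30, 11:00-19:00 (add 3h to convert from UTC-3).
Ben in UTC: 08:30-10:30, 13:30-15:30, 15:45-18:30 (add 4h to convert from UTC-4).
Xiulan in UTC: 08:15-16:45, 17:30-18:30 (add 4h to convert from UTC-4).
Sam in UTC: 08:45-18:15 (subtract 2h to convert from UTC+2).
Ravi in UTC: 06:15-12:30, 12:45-20:00 (subtract 2h to convert from UTC+2).
Erik in UTC: 06:45-10:15, 11:00-20:15.
Kavya ∩ Ben: 08:30-10:30, 13:30-15:30, 15:45-18:30.
Kavya ∩ Ben ∩ Xiulan: 08:30-10:30, 13:30-15:30, 15:45-16:45, 17:30-18:30.
Kavya ∩ Ben ∩ Xiulan ∩ Sam: 08:45-10:30, 13:30-15:30, 15:45-16:45, 17:30-18:15.
Kavya ∩ Ben ∩ Xiulan ∩ Sam ∩ Ravi: 08:45-10:30, 13:30-15:30, 15:45-16:45, 17:30-18:15.
Kavya ∩ Ben ∩ Xiulan ∩ Sam ∩ Ravi ∩ Erik: 08:45-10:15, 13:30-15:30, 15:45-16:45, 17:30-18:15.
Those are the intersection windows.
The longest is 13:30-15:30 at 120 minutes.

120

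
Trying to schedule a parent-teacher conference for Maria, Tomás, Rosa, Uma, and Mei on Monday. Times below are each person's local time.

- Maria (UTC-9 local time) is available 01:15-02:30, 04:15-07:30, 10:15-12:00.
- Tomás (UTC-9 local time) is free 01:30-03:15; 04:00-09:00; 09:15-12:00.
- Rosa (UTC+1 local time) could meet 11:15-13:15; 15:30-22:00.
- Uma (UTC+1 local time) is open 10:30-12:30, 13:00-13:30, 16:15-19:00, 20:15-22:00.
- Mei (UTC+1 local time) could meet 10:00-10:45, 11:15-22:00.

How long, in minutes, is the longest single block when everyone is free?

105

Maria in UTC: 10:15-11:30, 13:15-16:30, 19:15-21:00 (add 9h to convert from UTC-9).
Tomás in UTC: 10:30-12:15, 13:00-18:00, 18:15-21:00 (add 9h to convert from UTC-9).
Rosa in UTC: 10:15-12:15, 14:30-21:00 (subtract 1h to convert from UTC+1).
Uma in UTC: 09:30-11:30, 12:00-12:30, 15:15-18:00, 19:15-21:00 (subtract 1h to convert from UTC+1).
Mei in UTC: 09:00-09:45, 10:15-21:00 (subtract 1h to convert from UTC+1).
Maria ∩ Tomás: 10:30-11:30, 13:15-16:30, 19:15-21:00.
Maria ∩ Tomás ∩ Rosa: 10:30-11:30, 14:30-16:30, 19:15-21:00.
Maria ∩ Tomás ∩ Rosa ∩ Uma: 10:30-11:30, 15:15-16:30, 19:15-21:00.
Maria ∩ Tomás ∩ Rosa ∩ Uma ∩ Mei: 10:30-11:30, 15:15-16:30, 19:15-21:00.
The longest is 19:15-21:00 at 105 minutes.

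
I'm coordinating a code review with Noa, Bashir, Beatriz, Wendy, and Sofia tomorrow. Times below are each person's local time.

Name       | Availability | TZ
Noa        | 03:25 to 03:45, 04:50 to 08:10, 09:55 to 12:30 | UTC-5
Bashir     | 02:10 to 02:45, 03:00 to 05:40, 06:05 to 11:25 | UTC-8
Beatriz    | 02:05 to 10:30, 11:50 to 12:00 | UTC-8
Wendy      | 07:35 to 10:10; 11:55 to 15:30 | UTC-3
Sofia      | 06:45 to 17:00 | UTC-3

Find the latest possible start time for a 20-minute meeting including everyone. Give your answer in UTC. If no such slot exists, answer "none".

17:10

Noa in UTC: 08:25-08:45, 09:50-13:10, 14:55-17:30 (add 5h to convert from UTC-5).
Bashir in UTC: 10:10-10:45, 11:00-13:40, 14:05-19:25 (add 8h to convert from UTC-8).
Beatriz in UTC: 10:05-18:30, 19:50-20:00 (add 8h to convert from UTC-8).
Wendy in UTC: 10:35-13:10, 14:55-18:30 (add 3h to convert from UTC-3).
Sofia in UTC: 09:45-20:00 (add 3h to convert from UTC-3).
Noa ∩ Bashir: 10:10-10:45, 11:00-13:10, 14:55-17:30.
Noa ∩ Bashir ∩ Beatriz: 10:10-10:45, 11:00-13:10, 14:55-17:30.
Noa ∩ Bashir ∩ Beatriz ∩ Wendy: 10:35-10:45, 11:00-13:10, 14:55-17:30.
Noa ∩ Bashir ∩ Beatriz ∩ Wendy ∩ Sofia: 10:35-10:45, 11:00-13:10, 14:55-17:30.
The last common window of at least 20 minutes is 14:55-17:30; a 20-minute meeting can start as late as 17:10 and still end by 17:30.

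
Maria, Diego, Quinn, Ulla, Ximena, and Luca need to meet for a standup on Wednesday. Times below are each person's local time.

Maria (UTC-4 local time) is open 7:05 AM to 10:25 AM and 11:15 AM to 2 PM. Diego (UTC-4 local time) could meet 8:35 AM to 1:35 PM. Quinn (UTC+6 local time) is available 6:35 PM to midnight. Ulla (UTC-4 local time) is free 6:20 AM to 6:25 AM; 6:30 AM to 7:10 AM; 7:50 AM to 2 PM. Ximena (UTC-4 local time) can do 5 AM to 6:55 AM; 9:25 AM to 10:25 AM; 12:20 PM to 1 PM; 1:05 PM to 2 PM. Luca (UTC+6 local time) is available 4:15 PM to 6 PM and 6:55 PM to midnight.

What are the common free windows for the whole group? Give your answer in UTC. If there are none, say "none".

Maria in UTC: 11:05-14:25, 15:15-18:00 (add 4h to convert from UTC-4).
Diego in UTC: 12:35-17:35 (add 4h to convert from UTC-4).
Quinn in UTC: 12:35-18:00 (subtract 6h to convert from UTC+6).
Ulla in UTC: 10:20-10:25, 10:30-11:10, 11:50-18:00 (add 4h to convert from UTC-4).
Ximena in UTC: 09:00-10:55, 13:25-14:25, 16:20-17:00, 17:05-18:00 (add 4h to convert from UTC-4).
Luca in UTC: 10:15-12:00, 12:55-18:00 (subtract 6h to convert from UTC+6).
Maria ∩ Diego: 12:35-14:25, 15:15-17:35.
Maria ∩ Diego ∩ Quinn: 12:35-14:25, 15:15-17:35.
Maria ∩ Diego ∩ Quinn ∩ Ulla: 12:35-14:25, 15:15-17:35.
Maria ∩ Diego ∩ Quinn ∩ Ulla ∩ Ximena: 13:25-14:25, 16:20-17:00, 17:05-17:35.
Maria ∩ Diego ∩ Quinn ∩ Ulla ∩ Ximena ∩ Luca: 13:25-14:25, 16:20-17:00, 17:05-17:35.

13:25-14:25, 16:20-17:00, 17:05-17:35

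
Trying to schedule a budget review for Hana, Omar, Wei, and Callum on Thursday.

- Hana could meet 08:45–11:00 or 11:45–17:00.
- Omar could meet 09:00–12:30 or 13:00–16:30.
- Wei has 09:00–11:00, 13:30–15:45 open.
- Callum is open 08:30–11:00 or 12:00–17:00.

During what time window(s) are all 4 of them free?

Hana ∩ Omar: 09:00-11:00, 11:45-12:30, 13:00-16:30.
Hana ∩ Omar ∩ Wei: 09:00-11:00, 13:30-15:45.
Hana ∩ Omar ∩ Wei ∩ Callum: 09:00-11:00, 13:30-15:45.

09:00-11:00, 13:30-15:45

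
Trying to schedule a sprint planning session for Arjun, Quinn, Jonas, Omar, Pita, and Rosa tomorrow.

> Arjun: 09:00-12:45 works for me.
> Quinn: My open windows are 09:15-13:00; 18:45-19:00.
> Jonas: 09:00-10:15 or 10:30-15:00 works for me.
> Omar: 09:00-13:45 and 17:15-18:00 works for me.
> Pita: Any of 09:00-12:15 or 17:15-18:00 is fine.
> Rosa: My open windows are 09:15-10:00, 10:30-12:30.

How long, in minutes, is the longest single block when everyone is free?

105

Arjun ∩ Quinn: 09:15-12:45.
Arjun ∩ Quinn ∩ Jonas: 09:15-10:15, 10:30-12:45.
Arjun ∩ Quinn ∩ Jonas ∩ Omar: 09:15-10:15, 10:30-12:45.
Arjun ∩ Quinn ∩ Jonas ∩ Omar ∩ Pita: 09:15-10:15, 10:30-12:15.
Arjun ∩ Quinn ∩ Jonas ∩ Omar ∩ Pita ∩ Rosa: 09:15-10:00, 10:30-12:15.
So the common availability across everyone is 09:15-10:00, 10:30-12:15.
The longest is 10:30-12:15 at 105 minutes.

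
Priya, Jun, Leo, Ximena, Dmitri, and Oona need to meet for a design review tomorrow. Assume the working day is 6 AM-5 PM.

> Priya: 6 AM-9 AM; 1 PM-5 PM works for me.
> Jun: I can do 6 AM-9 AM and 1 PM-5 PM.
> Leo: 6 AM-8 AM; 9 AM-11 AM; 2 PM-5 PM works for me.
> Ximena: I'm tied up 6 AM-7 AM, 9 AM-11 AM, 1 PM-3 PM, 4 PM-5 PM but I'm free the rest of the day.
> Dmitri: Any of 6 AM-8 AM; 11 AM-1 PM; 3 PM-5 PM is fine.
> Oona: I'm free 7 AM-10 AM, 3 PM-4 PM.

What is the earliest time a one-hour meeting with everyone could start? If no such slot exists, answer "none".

07:00

Priya free: 06:00-09:00, 13:00-17:00.
Jun free: 06:00-09:00, 13:00-17:00.
Leo free: 06:00-08:00, 09:00-11:00, 14:00-17:00.
Ximena free: 07:00-09:00, 11:00-13:00, 15:00-16:00 (invert busy blocks within the working day).
Dmitri free: 06:00-08:00, 11:00-13:00, 15:00-17:00.
Oona free: 07:00-10:00, 15:00-16:00.
Priya ∩ Jun: 06:00-09:00, 13:00-17:00.
Priya ∩ Jun ∩ Leo: 06:00-08:00, 14:00-17:00.
Priya ∩ Jun ∩ Leo ∩ Ximena: 07:00-08:00, 15:00-16:00.
Priya ∩ Jun ∩ Leo ∩ Ximena ∩ Dmitri: 07:00-08:00, 15:00-16:00.
Priya ∩ Jun ∩ Leo ∩ Ximena ∩ Dmitri ∩ Oona: 07:00-08:00, 15:00-16:00.
So the common availability across everyone is 07:00-08:00, 15:00-16:00.
The first common window of at least 60 minutes is 07:00-08:00, so the earliest start is 07:00.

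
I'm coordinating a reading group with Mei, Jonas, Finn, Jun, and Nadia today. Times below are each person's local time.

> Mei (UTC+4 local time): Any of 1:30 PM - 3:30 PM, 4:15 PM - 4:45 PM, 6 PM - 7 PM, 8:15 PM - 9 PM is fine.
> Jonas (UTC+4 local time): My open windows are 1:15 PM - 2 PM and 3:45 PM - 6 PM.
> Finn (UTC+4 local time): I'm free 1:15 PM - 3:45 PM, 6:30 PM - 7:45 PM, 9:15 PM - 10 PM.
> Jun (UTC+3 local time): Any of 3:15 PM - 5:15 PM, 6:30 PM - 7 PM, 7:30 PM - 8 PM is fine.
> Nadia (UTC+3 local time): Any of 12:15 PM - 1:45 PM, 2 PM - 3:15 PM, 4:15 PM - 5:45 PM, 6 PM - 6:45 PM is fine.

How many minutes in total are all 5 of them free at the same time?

0

Mei in UTC: 09:30-11:30, 12:15-12:45, 14:00-15:00, 16:15-17:00 (subtract 4h to convert from UTC+4).
Jonas in UTC: 09:15-10:00, 11:45-14:00 (subtract 4h to convert from UTC+4).
Finn in UTC: 09:15-11:45, 14:30-15:45, 17:15-18:00 (subtract 4h to convert from UTC+4).
Jun in UTC: 12:15-14:15, 15:30-16:00, 16:30-17:00 (subtract 3h to convert from UTC+3).
Nadia in UTC: 09:15-10:45, 11:00-12:15, 13:15-14:45, 15:00-15:45 (subtract 3h to convert from UTC+3).
Mei ∩ Jonas: 09:30-10:00, 12:15-12:45.
Mei ∩ Jonas ∩ Finn: 09:30-10:00.
Mei ∩ Jonas ∩ Finn ∩ Jun: ∅.
Mei ∩ Jonas ∩ Finn ∩ Jun ∩ Nadia: ∅.
There is no time when everyone is free.
There is no common window, so the total is 0 minutes.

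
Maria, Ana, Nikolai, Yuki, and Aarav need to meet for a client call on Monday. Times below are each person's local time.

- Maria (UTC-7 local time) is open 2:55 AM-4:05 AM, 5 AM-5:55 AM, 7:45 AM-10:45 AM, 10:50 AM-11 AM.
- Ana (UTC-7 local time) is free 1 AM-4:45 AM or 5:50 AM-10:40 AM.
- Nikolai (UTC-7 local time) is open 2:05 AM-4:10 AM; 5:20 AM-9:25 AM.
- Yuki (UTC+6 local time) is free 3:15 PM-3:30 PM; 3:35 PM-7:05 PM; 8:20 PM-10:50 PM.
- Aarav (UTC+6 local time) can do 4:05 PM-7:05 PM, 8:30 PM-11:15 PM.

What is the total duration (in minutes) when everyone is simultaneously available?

Maria in UTC: 09:55-11:05, 12:00-12:55, 14:45-17:45, 17:50-18:00 (add 7h to convert from UTC-7).
Ana in UTC: 08:00-11:45, 12:50-17:40 (add 7h to convert from UTC-7).
Nikolai in UTC: 09:05-11:10, 12:20-16:25 (add 7h to convert from UTC-7).
Yuki in UTC: 09:15-09:30, 09:35-13:05, 14:20-16:50 (subtract 6h to convert from UTC+6).
Aarav in UTC: 10:05-13:05, 14:30-17:15 (subtract 6h to convert from UTC+6).
Maria ∩ Ana: 09:55-11:05, 12:50-12:55, 14:45-17:40.
Maria ∩ Ana ∩ Nikolai: 09:55-11:05, 12:50-12:55, 14:45-16:25.
Maria ∩ Ana ∩ Nikolai ∩ Yuki: 09:55-11:05, 12:50-12:55, 14:45-16:25.
Maria ∩ Ana ∩ Nikolai ∩ Yuki ∩ Aarav: 10:05-11:05, 12:50-12:55, 14:45-16:25.
Those are the intersection windows.
Summing the common windows: 60 + 5 + 100 = 165 minutes.

165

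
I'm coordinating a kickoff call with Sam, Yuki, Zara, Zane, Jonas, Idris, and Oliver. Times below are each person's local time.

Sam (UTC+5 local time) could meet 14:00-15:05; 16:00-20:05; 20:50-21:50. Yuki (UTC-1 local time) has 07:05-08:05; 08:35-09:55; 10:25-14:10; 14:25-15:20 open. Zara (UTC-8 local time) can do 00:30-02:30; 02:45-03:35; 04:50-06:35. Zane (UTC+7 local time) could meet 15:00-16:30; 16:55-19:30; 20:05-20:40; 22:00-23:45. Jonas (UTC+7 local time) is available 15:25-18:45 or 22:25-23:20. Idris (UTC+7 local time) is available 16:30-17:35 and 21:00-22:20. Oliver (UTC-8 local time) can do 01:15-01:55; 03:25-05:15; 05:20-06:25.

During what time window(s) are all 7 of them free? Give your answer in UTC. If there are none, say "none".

none

Sam in UTC: 09:00-10:05, 11:00-15:05, 15:50-16:50 (subtract 5h to convert from UTC+5).
Yuki in UTC: 08:05-09:05, 09:35-10:55, 11:25-15:10, 15:25-16:20 (add 1h to convert from UTC-1).
Zara in UTC: 08:30-10:30, 10:45-11:35, 12:50-14:35 (add 8h to convert from UTC-8).
Zane in UTC: 08:00-09:30, 09:55-12:30, 13:05-13:40, 15:00-16:45 (subtract 7h to convert from UTC+7).
Jonas in UTC: 08:25-11:45, 15:25-16:20 (subtract 7h to convert from UTC+7).
Idris in UTC: 09:30-10:35, 14:00-15:20 (subtract 7h to convert from UTC+7).
Oliver in UTC: 09:15-09:55, 11:25-13:15, 13:20-14:25 (add 8h to convert from UTC-8).
Sam ∩ Yuki: 09:00-09:05, 09:35-10:05, 11:25-15:05, 15:50-16:20.
Sam ∩ Yuki ∩ Zara: 09:00-09:05, 09:35-10:05, 11:25-11:35, 12:50-14:35.
Sam ∩ Yuki ∩ Zara ∩ Zane: 09:00-09:05, 09:55-10:05, 11:25-11:35, 13:05-13:40.
Sam ∩ Yuki ∩ Zara ∩ Zane ∩ Jonas: 09:00-09:05, 09:55-10:05, 11:25-11:35.
Sam ∩ Yuki ∩ Zara ∩ Zane ∩ Jonas ∩ Idris: 09:55-10:05.
Sam ∩ Yuki ∩ Zara ∩ Zane ∩ Jonas ∩ Idris ∩ Oliver: ∅.
There is no time when everyone is free.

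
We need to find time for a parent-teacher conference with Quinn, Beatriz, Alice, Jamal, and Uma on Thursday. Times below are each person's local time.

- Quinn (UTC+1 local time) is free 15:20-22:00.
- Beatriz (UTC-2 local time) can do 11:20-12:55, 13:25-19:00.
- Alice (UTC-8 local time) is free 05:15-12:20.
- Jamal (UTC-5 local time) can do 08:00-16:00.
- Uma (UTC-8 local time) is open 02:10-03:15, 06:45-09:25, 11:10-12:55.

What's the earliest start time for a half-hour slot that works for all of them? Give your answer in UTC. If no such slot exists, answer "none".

15:25

Quinn in UTC: 14:20-21:00 (subtract 1h to convert from UTC+1).
Beatriz in UTC: 13:20-14:55, 15:25-21:00 (add 2h to convert from UTC-2).
Alice in UTC: 13:15-20:20 (add 8h to convert from UTC-8).
Jamal in UTC: 13:00-21:00 (add 5h to convert from UTC-5).
Uma in UTC: 10:10-11:15, 14:45-17:25, 19:10-20:55 (add 8h to convert from UTC-8).
Quinn ∩ Beatriz: 14:20-14:55, 15:25-21:00.
Quinn ∩ Beatriz ∩ Alice: 14:20-14:55, 15:25-20:20.
Quinn ∩ Beatriz ∩ Alice ∩ Jamal: 14:20-14:55, 15:25-20:20.
Quinn ∩ Beatriz ∩ Alice ∩ Jamal ∩ Uma: 14:45-14:55, 15:25-17:25, 19:10-20:20.
So the common availability across everyone is 14:45-14:55, 15:25-17:25, 19:10-20:20.
The first common window of at least 30 minutes is 15:25-17:25, so the earliest start is 15:25.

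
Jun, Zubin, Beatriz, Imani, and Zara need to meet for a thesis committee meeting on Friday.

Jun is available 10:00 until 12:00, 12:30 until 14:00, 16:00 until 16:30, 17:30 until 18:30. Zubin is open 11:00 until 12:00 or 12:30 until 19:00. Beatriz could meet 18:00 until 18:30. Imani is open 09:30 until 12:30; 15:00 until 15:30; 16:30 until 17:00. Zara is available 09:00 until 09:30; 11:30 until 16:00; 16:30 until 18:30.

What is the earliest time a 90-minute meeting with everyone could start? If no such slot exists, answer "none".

none

Jun ∩ Zubin: 11:00-12:00, 12:30-14:00, 16:00-16:30, 17:30-18:30.
Jun ∩ Zubin ∩ Beatriz: 18:00-18:30.
Jun ∩ Zubin ∩ Beatriz ∩ Imani: ∅.
Jun ∩ Zubin ∩ Beatriz ∩ Imani ∩ Zara: ∅.
There is no time when everyone is free.
No common window is at least 90 minutes long.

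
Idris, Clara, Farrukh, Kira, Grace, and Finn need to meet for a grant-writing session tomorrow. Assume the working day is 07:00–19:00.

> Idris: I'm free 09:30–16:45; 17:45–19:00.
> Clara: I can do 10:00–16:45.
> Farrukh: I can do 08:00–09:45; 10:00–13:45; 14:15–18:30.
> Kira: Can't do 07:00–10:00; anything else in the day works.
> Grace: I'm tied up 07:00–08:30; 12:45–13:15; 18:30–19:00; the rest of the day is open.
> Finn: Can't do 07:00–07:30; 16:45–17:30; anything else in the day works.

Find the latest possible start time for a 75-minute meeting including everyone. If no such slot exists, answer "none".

15:30

Idris free: 09:30-16:45, 17:45-19:00.
Clara free: 10:00-16:45.
Farrukh free: 08:00-09:45, 10:00-13:45, 14:15-18:30.
Kira free: 10:00-19:00 (invert busy blocks within the working day).
Grace free: 08:30-12:45, 13:15-18:30 (invert busy blocks within the working day).
Finn free: 07:30-16:45, 17:30-19:00 (invert busy blocks within the working day).
Idris ∩ Clara: 10:00-16:45.
Idris ∩ Clara ∩ Farrukh: 10:00-13:45, 14:15-16:45.
Idris ∩ Clara ∩ Farrukh ∩ Kira: 10:00-13:45, 14:15-16:45.
Idris ∩ Clara ∩ Farrukh ∩ Kira ∩ Grace: 10:00-12:45, 13:15-13:45, 14:15-16:45.
Idris ∩ Clara ∩ Farrukh ∩ Kira ∩ Grace ∩ Finn: 10:00-12:45, 13:15-13:45, 14:15-16:45.
The last common window of at least 75 minutes is 14:15-16:45; a 75-minute meeting can start as late as 15:30 and still end by 16:45.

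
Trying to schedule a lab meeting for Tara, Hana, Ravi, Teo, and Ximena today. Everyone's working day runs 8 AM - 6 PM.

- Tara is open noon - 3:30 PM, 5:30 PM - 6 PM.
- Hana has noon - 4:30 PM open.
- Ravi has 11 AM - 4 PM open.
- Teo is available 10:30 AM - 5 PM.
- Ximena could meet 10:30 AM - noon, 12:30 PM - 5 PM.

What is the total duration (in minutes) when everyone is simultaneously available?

180

Tara ∩ Hana: 12:00-15:30.
Tara ∩ Hana ∩ Ravi: 12:00-15:30.
Tara ∩ Hana ∩ Ravi ∩ Teo: 12:00-15:30.
Tara ∩ Hana ∩ Ravi ∩ Teo ∩ Ximena: 12:30-15:30.
Those are the intersection windows.
That's a single block of 180 minutes.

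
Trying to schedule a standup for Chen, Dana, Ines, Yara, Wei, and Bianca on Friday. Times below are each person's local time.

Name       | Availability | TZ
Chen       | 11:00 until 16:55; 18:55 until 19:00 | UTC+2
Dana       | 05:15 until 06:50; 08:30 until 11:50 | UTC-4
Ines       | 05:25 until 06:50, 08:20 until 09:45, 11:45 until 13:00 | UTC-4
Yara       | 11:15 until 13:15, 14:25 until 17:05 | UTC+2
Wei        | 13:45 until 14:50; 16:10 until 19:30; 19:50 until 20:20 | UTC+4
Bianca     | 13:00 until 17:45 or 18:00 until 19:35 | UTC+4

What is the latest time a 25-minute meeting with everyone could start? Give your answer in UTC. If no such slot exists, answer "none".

13:20

Chen in UTC: 09:00-14:55, 16:55-17:00 (subtract 2h to convert from UTC+2).
Dana in UTC: 09:15-10:50, 12:30-15:50 (add 4h to convert from UTC-4).
Ines in UTC: 09:25-10:50, 12:20-13:45, 15:45-17:00 (add 4h to convert from UTC-4).
Yara in UTC: 09:15-11:15, 12:25-15:05 (subtract 2h to convert from UTC+2).
Wei in UTC: 09:45-10:50, 12:10-15:30, 15:50-16:20 (subtract 4h to convert from UTC+4).
Bianca in UTC: 09:00-13:45, 14:00-15:35 (subtract 4h to convert from UTC+4).
Chen ∩ Dana: 09:15-10:50, 12:30-14:55.
Chen ∩ Dana ∩ Ines: 09:25-10:50, 12:30-13:45.
Chen ∩ Dana ∩ Ines ∩ Yara: 09:25-10:50, 12:30-13:45.
Chen ∩ Dana ∩ Ines ∩ Yara ∩ Wei: 09:45-10:50, 12:30-13:45.
Chen ∩ Dana ∩ Ines ∩ Yara ∩ Wei ∩ Bianca: 09:45-10:50, 12:30-13:45.
So the common availability across everyone is 09:45-10:50, 12:30-13:45.
The last common window of at least 25 minutes is 12:30-13:45; a 25-minute meeting can start as late as 13:20 and still end by 13:45.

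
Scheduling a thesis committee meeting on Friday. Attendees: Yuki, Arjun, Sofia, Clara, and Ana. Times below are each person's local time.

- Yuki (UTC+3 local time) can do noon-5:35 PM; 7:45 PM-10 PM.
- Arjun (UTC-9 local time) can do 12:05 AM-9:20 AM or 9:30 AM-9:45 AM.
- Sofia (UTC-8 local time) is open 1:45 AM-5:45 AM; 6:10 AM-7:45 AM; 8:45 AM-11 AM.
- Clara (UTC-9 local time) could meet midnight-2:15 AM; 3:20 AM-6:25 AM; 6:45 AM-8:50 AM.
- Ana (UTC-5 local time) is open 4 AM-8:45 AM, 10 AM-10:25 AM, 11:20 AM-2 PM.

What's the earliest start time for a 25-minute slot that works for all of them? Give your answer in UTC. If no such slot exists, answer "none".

09:45

Yuki in UTC: 09:00-14:35, 16:45-19:00 (subtract 3h to convert from UTC+3).
Arjun in UTC: 09:05-18:20, 18:30-18:45 (add 9h to convert from UTC-9).
Sofia in UTC: 09:45-13:45, 14:10-15:45, 16:45-19:00 (add 8h to convert from UTC-8).
Clara in UTC: 09:00-11:15, 12:20-15:25, 15:45-17:50 (add 9h to convert from UTC-9).
Ana in UTC: 09:00-13:45, 15:00-15:25, 16:20-19:00 (add 5h to convert from UTC-5).
Yuki ∩ Arjun: 09:05-14:35, 16:45-18:20, 18:30-18:45.
Yuki ∩ Arjun ∩ Sofia: 09:45-13:45, 14:10-14:35, 16:45-18:20, 18:30-18:45.
Yuki ∩ Arjun ∩ Sofia ∩ Clara: 09:45-11:15, 12:20-13:45, 14:10-14:35, 16:45-17:50.
Yuki ∩ Arjun ∩ Sofia ∩ Clara ∩ Ana: 09:45-11:15, 12:20-13:45, 16:45-17:50.
The first common window of at least 25 minutes is 09:45-11:15, so the earliest start is 09:45.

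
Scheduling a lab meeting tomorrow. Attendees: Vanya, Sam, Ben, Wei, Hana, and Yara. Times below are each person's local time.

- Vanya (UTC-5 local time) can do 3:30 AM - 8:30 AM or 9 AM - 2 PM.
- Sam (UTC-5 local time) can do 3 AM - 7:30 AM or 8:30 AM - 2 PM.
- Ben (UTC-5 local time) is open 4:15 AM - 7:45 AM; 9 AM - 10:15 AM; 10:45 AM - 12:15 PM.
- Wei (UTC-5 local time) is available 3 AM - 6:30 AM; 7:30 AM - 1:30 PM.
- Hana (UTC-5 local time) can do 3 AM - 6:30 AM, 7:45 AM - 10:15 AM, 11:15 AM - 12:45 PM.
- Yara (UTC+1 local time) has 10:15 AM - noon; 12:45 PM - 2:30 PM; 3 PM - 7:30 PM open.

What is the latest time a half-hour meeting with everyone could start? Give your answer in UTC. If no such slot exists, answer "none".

Vanya in UTC: 08:30-13:30, 14:00-19:00 (add 5h to convert from UTC-5).
Sam in UTC: 08:00-12:30, 13:30-19:00 (add 5h to convert from UTC-5).
Ben in UTC: 09:15-12:45, 14:00-15:15, 15:45-17:15 (add 5h to convert from UTC-5).
Wei in UTC: 08:00-11:30, 12:30-18:30 (add 5h to convert from UTC-5).
Hana in UTC: 08:00-11:30, 12:45-15:15, 16:15-17:45 (add 5h to convert from UTC-5).
Yara in UTC: 09:15-11:00, 11:45-13:30, 14:00-18:30 (subtract 1h to convert from UTC+1).
Vanya ∩ Sam: 08:30-12:30, 14:00-19:00.
Vanya ∩ Sam ∩ Ben: 09:15-12:30, 14:00-15:15, 15:45-17:15.
Vanya ∩ Sam ∩ Ben ∩ Wei: 09:15-11:30, 14:00-15:15, 15:45-17:15.
Vanya ∩ Sam ∩ Ben ∩ Wei ∩ Hana: 09:15-11:30, 14:00-15:15, 16:15-17:15.
Vanya ∩ Sam ∩ Ben ∩ Wei ∩ Hana ∩ Yara: 09:15-11:00, 14:00-15:15, 16:15-17:15.
The last common window of at least 30 minutes is 16:15-17:15; a 30-minute meeting can start as late as 16:45 and still end by 17:15.

16:45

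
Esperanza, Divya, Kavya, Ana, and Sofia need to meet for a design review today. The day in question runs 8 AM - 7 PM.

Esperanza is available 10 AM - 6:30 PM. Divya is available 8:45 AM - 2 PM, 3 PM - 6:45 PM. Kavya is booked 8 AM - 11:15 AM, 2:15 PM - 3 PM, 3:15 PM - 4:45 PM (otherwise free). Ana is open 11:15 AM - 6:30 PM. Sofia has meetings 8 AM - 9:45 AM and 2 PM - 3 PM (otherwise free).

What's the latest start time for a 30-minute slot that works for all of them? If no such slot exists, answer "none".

Esperanza free: 10:00-18:30.
Divya free: 08:45-14:00, 15:00-18:45.
Kavya free: 11:15-14:15, 15:00-15:15, 16:45-19:00 (invert busy blocks within the working day).
Ana free: 11:15-18:30.
Sofia free: 09:45-14:00, 15:00-19:00 (invert busy blocks within the working day).
Esperanza ∩ Divya: 10:00-14:00, 15:00-18:30.
Esperanza ∩ Divya ∩ Kavya: 11:15-14:00, 15:00-15:15, 16:45-18:30.
Esperanza ∩ Divya ∩ Kavya ∩ Ana: 11:15-14:00, 15:00-15:15, 16:45-18:30.
Esperanza ∩ Divya ∩ Kavya ∩ Ana ∩ Sofia: 11:15-14:00, 15:00-15:15, 16:45-18:30.
So the common availability across everyone is 11:15-14:00, 15:00-15:15, 16:45-18:30.
The last common window of at least 30 minutes is 16:45-18:30; a 30-minute meeting can start as late as 18:00 and still end by 18:30.

18:00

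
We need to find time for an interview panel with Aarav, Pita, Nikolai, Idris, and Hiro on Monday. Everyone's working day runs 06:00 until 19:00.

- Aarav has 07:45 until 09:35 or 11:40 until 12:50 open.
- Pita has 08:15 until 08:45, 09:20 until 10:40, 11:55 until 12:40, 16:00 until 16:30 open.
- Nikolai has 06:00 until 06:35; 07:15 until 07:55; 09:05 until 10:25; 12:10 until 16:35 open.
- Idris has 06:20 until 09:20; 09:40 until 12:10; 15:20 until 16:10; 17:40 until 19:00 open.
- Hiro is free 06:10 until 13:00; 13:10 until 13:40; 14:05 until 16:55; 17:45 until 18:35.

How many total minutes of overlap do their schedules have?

0

Aarav ∩ Pita: 08:15-08:45, 09:20-09:35, 11:55-12:40.
Aarav ∩ Pita ∩ Nikolai: 09:20-09:35, 12:10-12:40.
Aarav ∩ Pita ∩ Nikolai ∩ Idris: ∅.
Aarav ∩ Pita ∩ Nikolai ∩ Idris ∩ Hiro: ∅.
There is no time when everyone is free.
There is no common window, so the total is 0 minutes.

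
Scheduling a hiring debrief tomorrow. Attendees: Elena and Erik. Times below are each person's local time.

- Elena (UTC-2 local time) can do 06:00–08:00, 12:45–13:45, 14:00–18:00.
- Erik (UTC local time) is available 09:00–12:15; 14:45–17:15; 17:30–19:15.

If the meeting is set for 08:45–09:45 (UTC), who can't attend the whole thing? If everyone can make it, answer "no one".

Elena in UTC: 08:00-10:00, 14:45-15:45, 16:00-20:00 (add 2h to convert from UTC-2).
Erik in UTC: 09:00-12:15, 14:45-17:15, 17:30-19:15.
Elena: free for 08:45-09:45. Erik: not fully free for 08:45-09:45.

Erik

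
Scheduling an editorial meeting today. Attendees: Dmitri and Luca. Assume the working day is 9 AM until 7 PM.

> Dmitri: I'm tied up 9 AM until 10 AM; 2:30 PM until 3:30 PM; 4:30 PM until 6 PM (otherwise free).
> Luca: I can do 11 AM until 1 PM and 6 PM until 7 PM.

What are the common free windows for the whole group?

Dmitri free: 10:00-14:30, 15:30-16:30, 18:00-19:00 (invert busy blocks within the working day).
Luca free: 11:00-13:00, 18:00-19:00.
Dmitri ∩ Luca: 11:00-13:00, 18:00-19:00.
Those are the intersection windows.

11:00-13:00, 18:00-19:00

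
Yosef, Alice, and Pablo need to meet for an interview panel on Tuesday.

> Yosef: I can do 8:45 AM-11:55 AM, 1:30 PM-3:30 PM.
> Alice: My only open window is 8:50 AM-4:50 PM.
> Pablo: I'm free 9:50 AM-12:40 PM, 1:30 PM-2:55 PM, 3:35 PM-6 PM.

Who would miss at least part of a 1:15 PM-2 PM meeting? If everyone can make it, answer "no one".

Pablo, Yosef

Yosef: not fully free for 13:15-14:00. Alice: free for 13:15-14:00. Pablo: not fully free for 13:15-14:00.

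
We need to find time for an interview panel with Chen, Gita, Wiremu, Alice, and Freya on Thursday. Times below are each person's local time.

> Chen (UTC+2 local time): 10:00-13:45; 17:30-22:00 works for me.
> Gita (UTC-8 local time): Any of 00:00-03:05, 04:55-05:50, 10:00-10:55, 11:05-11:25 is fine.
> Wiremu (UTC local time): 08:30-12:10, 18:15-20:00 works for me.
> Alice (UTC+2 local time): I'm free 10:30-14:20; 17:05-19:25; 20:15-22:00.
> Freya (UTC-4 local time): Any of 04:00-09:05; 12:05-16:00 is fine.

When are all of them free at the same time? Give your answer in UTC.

08:30-11:05, 18:15-18:55, 19:05-19:25

Chen in UTC: 08:00-11:45, 15:30-20:00 (subtract 2h to convert from UTC+2).
Gita in UTC: 08:00-11:05, 12:55-13:50, 18:00-18:55, 19:05-19:25 (add 8h to convert from UTC-8).
Wiremu in UTC: 08:30-12:10, 18:15-20:00.
Alice in UTC: 08:30-12:20, 15:05-17:25, 18:15-20:00 (subtract 2h to convert from UTC+2).
Freya in UTC: 08:00-13:05, 16:05-20:00 (add 4h to convert from UTC-4).
Chen ∩ Gita: 08:00-11:05, 18:00-18:55, 19:05-19:25.
Chen ∩ Gita ∩ Wiremu: 08:30-11:05, 18:15-18:55, 19:05-19:25.
Chen ∩ Gita ∩ Wiremu ∩ Alice: 08:30-11:05, 18:15-18:55, 19:05-19:25.
Chen ∩ Gita ∩ Wiremu ∩ Alice ∩ Freya: 08:30-11:05, 18:15-18:55, 19:05-19:25.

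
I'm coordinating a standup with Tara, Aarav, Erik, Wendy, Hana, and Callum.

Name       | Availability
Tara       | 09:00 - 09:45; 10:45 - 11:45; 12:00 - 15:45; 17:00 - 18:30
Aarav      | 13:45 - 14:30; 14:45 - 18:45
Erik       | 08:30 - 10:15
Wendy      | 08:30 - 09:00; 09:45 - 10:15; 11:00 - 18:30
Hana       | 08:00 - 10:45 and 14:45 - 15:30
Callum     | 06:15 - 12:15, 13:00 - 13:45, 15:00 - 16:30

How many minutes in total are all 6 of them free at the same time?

Tara ∩ Aarav: 13:45-14:30, 14:45-15:45, 17:00-18:30.
Tara ∩ Aarav ∩ Erik: ∅.
Tara ∩ Aarav ∩ Erik ∩ Wendy: ∅.
Tara ∩ Aarav ∩ Erik ∩ Wendy ∩ Hana: ∅.
Tara ∩ Aarav ∩ Erik ∩ Wendy ∩ Hana ∩ Callum: ∅.
There is no time when everyone is free.
There is no common window, so the total is 0 minutes.

0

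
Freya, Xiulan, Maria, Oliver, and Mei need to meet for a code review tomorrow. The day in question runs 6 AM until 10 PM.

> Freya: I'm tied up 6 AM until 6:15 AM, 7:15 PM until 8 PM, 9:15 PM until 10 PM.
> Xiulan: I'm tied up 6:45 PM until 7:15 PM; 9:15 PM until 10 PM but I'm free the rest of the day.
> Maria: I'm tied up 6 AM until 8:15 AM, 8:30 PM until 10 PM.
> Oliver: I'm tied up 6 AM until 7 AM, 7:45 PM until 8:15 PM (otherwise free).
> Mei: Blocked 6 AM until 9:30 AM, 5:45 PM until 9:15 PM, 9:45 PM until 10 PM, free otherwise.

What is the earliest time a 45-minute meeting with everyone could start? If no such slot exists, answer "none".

09:30

Freya free: 06:15-19:15, 20:00-21:15 (invert busy blocks within the working day).
Xiulan free: 06:00-18:45, 19:15-21:15 (invert busy blocks within the working day).
Maria free: 08:15-20:30 (invert busy blocks within the working day).
Oliver free: 07:00-19:45, 20:15-22:00 (invert busy blocks within the working day).
Mei free: 09:30-17:45, 21:15-21:45 (invert busy blocks within the working day).
Freya ∩ Xiulan: 06:15-18:45, 20:00-21:15.
Freya ∩ Xiulan ∩ Maria: 08:15-18:45, 20:00-20:30.
Freya ∩ Xiulan ∩ Maria ∩ Oliver: 08:15-18:45, 20:15-20:30.
Freya ∩ Xiulan ∩ Maria ∩ Oliver ∩ Mei: 09:30-17:45.
The first common window of at least 45 minutes is 09:30-17:45, so the earliest start is 09:30.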